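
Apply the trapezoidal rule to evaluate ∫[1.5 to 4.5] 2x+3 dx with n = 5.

f(x) = 2x+3
a = 1.5, b = 4.5, n = 5
h = (b - a)/n = 0.600000

Trapezoidal rule: (h/2)[f(x₀) + 2f(x₁) + 2f(x₂) + ... + f(xₙ)]

x_0 = 1.5000, f(x_0) = 6.000000, coefficient = 1
x_1 = 2.1000, f(x_1) = 7.200000, coefficient = 2
x_2 = 2.7000, f(x_2) = 8.400000, coefficient = 2
x_3 = 3.3000, f(x_3) = 9.600000, coefficient = 2
x_4 = 3.9000, f(x_4) = 10.800000, coefficient = 2
x_5 = 4.5000, f(x_5) = 12.000000, coefficient = 1

I ≈ (0.600000/2) × 90.000000 = 27.000000
Exact value: 27.000000
Error: 0.000000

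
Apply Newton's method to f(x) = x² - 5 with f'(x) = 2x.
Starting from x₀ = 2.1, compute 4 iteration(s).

f(x) = x² - 5
f'(x) = 2x
x₀ = 2.1

Newton-Raphson formula: x_{n+1} = x_n - f(x_n)/f'(x_n)

Iteration 1:
  f(2.100000) = -0.590000
  f'(2.100000) = 4.200000
  x_1 = 2.100000 - (-0.590000)/4.200000 = 2.240476
Iteration 2:
  f(2.240476) = 0.019734
  f'(2.240476) = 4.480952
  x_2 = 2.240476 - 0.019734/4.480952 = 2.236072
Iteration 3:
  f(2.236072) = 0.000019
  f'(2.236072) = 4.472145
  x_3 = 2.236072 - 0.000019/4.472145 = 2.236068
Iteration 4:
  f(2.236068) = 0.000000
  f'(2.236068) = 4.472136
  x_4 = 2.236068 - 0.000000/4.472136 = 2.236068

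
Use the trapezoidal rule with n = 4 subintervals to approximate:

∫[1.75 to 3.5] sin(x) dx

f(x) = sin(x)
a = 1.75, b = 3.5, n = 4
h = (b - a)/n = 0.437500

Trapezoidal rule: (h/2)[f(x₀) + 2f(x₁) + 2f(x₂) + ... + f(xₙ)]

x_0 = 1.7500, f(x_0) = 0.983986, coefficient = 1
x_1 = 2.1875, f(x_1) = 0.815789, coefficient = 2
x_2 = 2.6250, f(x_2) = 0.493920, coefficient = 2
x_3 = 3.0625, f(x_3) = 0.079010, coefficient = 2
x_4 = 3.5000, f(x_4) = -0.350783, coefficient = 1

I ≈ (0.437500/2) × 3.410642 = 0.746078
Exact value: 0.758211
Error: 0.012133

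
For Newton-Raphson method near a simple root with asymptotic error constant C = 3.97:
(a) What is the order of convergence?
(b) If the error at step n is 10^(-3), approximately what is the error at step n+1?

(a) Newton-Raphson has quadratic (order 2) convergence near simple roots.
    This means |e_{n+1}| ≈ C|e_n|².

(b) With |e_n| = 10^(-3) and C = 3.97:
    |e_{n+1}| ≈ 3.97 × (10^(-3))² = 3.97 × 10^(-6)

(a) 2 (quadratic); (b) |e_{n+1}| ≈ 3.970e-06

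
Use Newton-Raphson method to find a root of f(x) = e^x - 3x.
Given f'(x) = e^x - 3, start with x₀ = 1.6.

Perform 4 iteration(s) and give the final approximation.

f(x) = e^x - 3x
f'(x) = e^x - 3
x₀ = 1.6

Newton-Raphson formula: x_{n+1} = x_n - f(x_n)/f'(x_n)

Iteration 1:
  f(1.600000) = 0.153032
  f'(1.600000) = 1.953032
  x_1 = 1.600000 - 0.153032/1.953032 = 1.521644
Iteration 2:
  f(1.521644) = 0.014816
  f'(1.521644) = 1.579747
  x_2 = 1.521644 - 0.014816/1.579747 = 1.512265
Iteration 3:
  f(1.512265) = 0.000201
  f'(1.512265) = 1.536996
  x_3 = 1.512265 - 0.000201/1.536996 = 1.512135
Iteration 4:
  f(1.512135) = 0.000000
  f'(1.512135) = 1.536404
  x_4 = 1.512135 - 0.000000/1.536404 = 1.512135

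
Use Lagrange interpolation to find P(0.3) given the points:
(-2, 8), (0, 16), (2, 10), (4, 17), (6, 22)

Lagrange interpolation formula:
P(x) = Σ yᵢ × Lᵢ(x)
where Lᵢ(x) = Π_{j≠i} (x - xⱼ)/(xᵢ - xⱼ)

L_0(0.3) = (0.3 - 0)/(-2 - 0) × (0.3 - 2)/(-2 - 2) × (0.3 - 4)/(-2 - 4) × (0.3 - 6)/(-2 - 6) = -0.028010
L_1(0.3) = (0.3 - (-2))/(0 - (-2)) × (0.3 - 2)/(0 - 2) × (0.3 - 4)/(0 - 4) × (0.3 - 6)/(0 - 6) = 0.858978
L_2(0.3) = (0.3 - (-2))/(2 - (-2)) × (0.3 - 0)/(2 - 0) × (0.3 - 4)/(2 - 4) × (0.3 - 6)/(2 - 6) = 0.227377
L_3(0.3) = (0.3 - (-2))/(4 - (-2)) × (0.3 - 0)/(4 - 0) × (0.3 - 2)/(4 - 2) × (0.3 - 6)/(4 - 6) = -0.069647
L_4(0.3) = (0.3 - (-2))/(6 - (-2)) × (0.3 - 0)/(6 - 0) × (0.3 - 2)/(6 - 2) × (0.3 - 4)/(6 - 4) = 0.011302

P(0.3) = 8×L_0(0.3) + 16×L_1(0.3) + 10×L_2(0.3) + 17×L_3(0.3) + 22×L_4(0.3)
P(0.3) = 14.857989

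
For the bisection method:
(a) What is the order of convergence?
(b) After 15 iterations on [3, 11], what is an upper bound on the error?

(a) Bisection has linear (order 1) convergence; the error is halved each step.

(b) Error bound = (b-a)/2^n = (11 - 3)/2^{15}
    = 8/2^{15}

(a) 1 (linear); (b) error ≤ 2.44e-04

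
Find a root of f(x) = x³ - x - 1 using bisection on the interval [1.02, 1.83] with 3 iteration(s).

f(x) = x³ - x - 1
Initial interval: [1.02, 1.83]

Iteration 1:
  c_1 = (1.020000 + 1.830000)/2 = 1.425000
  f(c_1) = f(1.425000) = 0.468641
  f(a) × f(c) < 0, new interval: [1.020000, 1.425000]
Iteration 2:
  c_2 = (1.020000 + 1.425000)/2 = 1.222500
  f(c_2) = f(1.222500) = -0.395466
  f(a) × f(c) ≥ 0, new interval: [1.222500, 1.425000]
Iteration 3:
  c_3 = (1.222500 + 1.425000)/2 = 1.323750
  f(c_3) = f(1.323750) = -0.004124
  f(a) × f(c) ≥ 0, new interval: [1.323750, 1.425000]

After 3 iteration(s), the approximation is c_3 = 1.323750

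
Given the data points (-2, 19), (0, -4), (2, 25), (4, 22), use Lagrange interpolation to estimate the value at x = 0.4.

Lagrange interpolation formula:
P(x) = Σ yᵢ × Lᵢ(x)
where Lᵢ(x) = Π_{j≠i} (x - xⱼ)/(xᵢ - xⱼ)

L_0(0.4) = (0.4 - 0)/(-2 - 0) × (0.4 - 2)/(-2 - 2) × (0.4 - 4)/(-2 - 4) = -0.048000
L_1(0.4) = (0.4 - (-2))/(0 - (-2)) × (0.4 - 2)/(0 - 2) × (0.4 - 4)/(0 - 4) = 0.864000
L_2(0.4) = (0.4 - (-2))/(2 - (-2)) × (0.4 - 0)/(2 - 0) × (0.4 - 4)/(2 - 4) = 0.216000
L_3(0.4) = (0.4 - (-2))/(4 - (-2)) × (0.4 - 0)/(4 - 0) × (0.4 - 2)/(4 - 2) = -0.032000

P(0.4) = 19×L_0(0.4) + (-4)×L_1(0.4) + 25×L_2(0.4) + 22×L_3(0.4)
P(0.4) = 0.328000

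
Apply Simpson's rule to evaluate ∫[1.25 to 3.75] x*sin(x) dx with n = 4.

f(x) = x*sin(x)
a = 1.25, b = 3.75, n = 4
h = (b - a)/n = 0.625000

Simpson's rule: (h/3)[f(x₀) + 4f(x₁) + 2f(x₂) + ... + f(xₙ)]

x_0 = 1.2500, f(x_0) = 1.186231, coefficient = 1
x_1 = 1.8750, f(x_1) = 1.788911, coefficient = 4
x_2 = 2.5000, f(x_2) = 1.496180, coefficient = 2
x_3 = 3.1250, f(x_3) = 0.051850, coefficient = 4
x_4 = 3.7500, f(x_4) = -2.143355, coefficient = 1

I ≈ (0.625000/3) × 9.398279 = 1.957975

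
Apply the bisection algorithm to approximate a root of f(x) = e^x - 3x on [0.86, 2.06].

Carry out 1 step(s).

f(x) = e^x - 3x
Initial interval: [0.86, 2.06]

Iteration 1:
  c_1 = (0.860000 + 2.060000)/2 = 1.460000
  f(c_1) = f(1.460000) = -0.074040
  f(a) × f(c) ≥ 0, new interval: [1.460000, 2.060000]

After 1 iteration(s), the approximation is c_1 = 1.460000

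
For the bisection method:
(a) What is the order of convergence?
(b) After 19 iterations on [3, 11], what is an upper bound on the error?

(a) Bisection has linear (order 1) convergence; the error is halved each step.

(b) Error bound = (b-a)/2^n = (11 - 3)/2^{19}
    = 8/2^{19}

(a) 1 (linear); (b) error ≤ 1.53e-05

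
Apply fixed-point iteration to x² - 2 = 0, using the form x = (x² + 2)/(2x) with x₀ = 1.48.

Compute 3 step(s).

Equation: x² - 2 = 0
Fixed-point form: x = (x² + 2)/(2x)
x₀ = 1.48

x_1 = g(1.480000) = 1.415676
x_2 = g(1.415676) = 1.414214
x_3 = g(1.414214) = 1.414214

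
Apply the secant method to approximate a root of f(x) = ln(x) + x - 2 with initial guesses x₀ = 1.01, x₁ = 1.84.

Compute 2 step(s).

f(x) = ln(x) + x - 2
x₀ = 1.01, x₁ = 1.84

Secant formula: x_{n+1} = x_n - f(x_n)(x_n - x_{n-1})/(f(x_n) - f(x_{n-1}))

Iteration 1:
  f(1.010000) = -0.980050
  f(1.840000) = 0.449766
  x_2 = 1.840000 - 0.449766×(1.840000 - 1.010000)/(0.449766 - (-0.980050))
       = 1.578914
Iteration 2:
  f(1.840000) = 0.449766
  f(1.578914) = 0.035650
  x_3 = 1.578914 - 0.035650×(1.578914 - 1.840000)/(0.035650 - 0.449766)
       = 1.556437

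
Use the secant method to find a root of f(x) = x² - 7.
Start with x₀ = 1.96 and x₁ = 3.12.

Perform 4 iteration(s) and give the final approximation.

f(x) = x² - 7
x₀ = 1.96, x₁ = 3.12

Secant formula: x_{n+1} = x_n - f(x_n)(x_n - x_{n-1})/(f(x_n) - f(x_{n-1}))

Iteration 1:
  f(1.960000) = -3.158400
  f(3.120000) = 2.734400
  x_2 = 3.120000 - 2.734400×(3.120000 - 1.960000)/(2.734400 - (-3.158400))
       = 2.581732
Iteration 2:
  f(3.120000) = 2.734400
  f(2.581732) = -0.334658
  x_3 = 2.581732 - (-0.334658)×(2.581732 - 3.120000)/(-0.334658 - 2.734400)
       = 2.640426
Iteration 3:
  f(2.581732) = -0.334658
  f(2.640426) = -0.028148
  x_4 = 2.640426 - (-0.028148)×(2.640426 - 2.581732)/(-0.028148 - (-0.334658))
       = 2.645817
Iteration 4:
  f(2.640426) = -0.028148
  f(2.645817) = 0.000345
  x_5 = 2.645817 - 0.000345×(2.645817 - 2.640426)/(0.000345 - (-0.028148))
       = 2.645751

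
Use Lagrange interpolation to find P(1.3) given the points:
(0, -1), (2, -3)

Lagrange interpolation formula:
P(x) = Σ yᵢ × Lᵢ(x)
where Lᵢ(x) = Π_{j≠i} (x - xⱼ)/(xᵢ - xⱼ)

L_0(1.3) = (1.3 - 2)/(0 - 2) = 0.350000
L_1(1.3) = (1.3 - 0)/(2 - 0) = 0.650000

P(1.3) = (-1)×L_0(1.3) + (-3)×L_1(1.3)
P(1.3) = -2.300000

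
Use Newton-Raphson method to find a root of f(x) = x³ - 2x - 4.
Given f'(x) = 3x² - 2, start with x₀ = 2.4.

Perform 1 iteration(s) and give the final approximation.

f(x) = x³ - 2x - 4
f'(x) = 3x² - 2
x₀ = 2.4

Newton-Raphson formula: x_{n+1} = x_n - f(x_n)/f'(x_n)

Iteration 1:
  f(2.400000) = 5.024000
  f'(2.400000) = 15.280000
  x_1 = 2.400000 - 5.024000/15.280000 = 2.071204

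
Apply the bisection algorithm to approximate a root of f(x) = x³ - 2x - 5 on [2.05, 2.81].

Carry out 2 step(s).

f(x) = x³ - 2x - 5
Initial interval: [2.05, 2.81]

Iteration 1:
  c_1 = (2.050000 + 2.810000)/2 = 2.430000
  f(c_1) = f(2.430000) = 4.488907
  f(a) × f(c) < 0, new interval: [2.050000, 2.430000]
Iteration 2:
  c_2 = (2.050000 + 2.430000)/2 = 2.240000
  f(c_2) = f(2.240000) = 1.759424
  f(a) × f(c) < 0, new interval: [2.050000, 2.240000]

After 2 iteration(s), the approximation is c_2 = 2.240000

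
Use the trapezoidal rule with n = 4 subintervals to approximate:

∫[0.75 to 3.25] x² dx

f(x) = x²
a = 0.75, b = 3.25, n = 4
h = (b - a)/n = 0.625000

Trapezoidal rule: (h/2)[f(x₀) + 2f(x₁) + 2f(x₂) + ... + f(xₙ)]

x_0 = 0.7500, f(x_0) = 0.562500, coefficient = 1
x_1 = 1.3750, f(x_1) = 1.890625, coefficient = 2
x_2 = 2.0000, f(x_2) = 4.000000, coefficient = 2
x_3 = 2.6250, f(x_3) = 6.890625, coefficient = 2
x_4 = 3.2500, f(x_4) = 10.562500, coefficient = 1

I ≈ (0.625000/2) × 36.687500 = 11.464844
Exact value: 11.302083
Error: 0.162760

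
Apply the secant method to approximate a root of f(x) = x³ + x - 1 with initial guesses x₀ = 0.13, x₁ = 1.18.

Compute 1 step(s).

f(x) = x³ + x - 1
x₀ = 0.13, x₁ = 1.18

Secant formula: x_{n+1} = x_n - f(x_n)(x_n - x_{n-1})/(f(x_n) - f(x_{n-1}))

Iteration 1:
  f(0.130000) = -0.867803
  f(1.180000) = 1.823032
  x_2 = 1.180000 - 1.823032×(1.180000 - 0.130000)/(1.823032 - (-0.867803))
       = 0.468628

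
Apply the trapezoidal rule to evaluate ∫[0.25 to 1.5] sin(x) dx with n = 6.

f(x) = sin(x)
a = 0.25, b = 1.5, n = 6
h = (b - a)/n = 0.208333

Trapezoidal rule: (h/2)[f(x₀) + 2f(x₁) + 2f(x₂) + ... + f(xₙ)]

x_0 = 0.2500, f(x_0) = 0.247404, coefficient = 1
x_1 = 0.4583, f(x_1) = 0.442454, coefficient = 2
x_2 = 0.6667, f(x_2) = 0.618370, coefficient = 2
x_3 = 0.8750, f(x_3) = 0.767544, coefficient = 2
x_4 = 1.0833, f(x_4) = 0.883524, coefficient = 2
x_5 = 1.2917, f(x_5) = 0.961296, coefficient = 2
x_6 = 1.5000, f(x_6) = 0.997495, coefficient = 1

I ≈ (0.208333/2) × 8.591273 = 0.894924
Exact value: 0.898175
Error: 0.003251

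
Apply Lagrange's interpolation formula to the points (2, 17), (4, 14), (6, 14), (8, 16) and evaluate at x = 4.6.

Lagrange interpolation formula:
P(x) = Σ yᵢ × Lᵢ(x)
where Lᵢ(x) = Π_{j≠i} (x - xⱼ)/(xᵢ - xⱼ)

L_0(4.6) = (4.6 - 4)/(2 - 4) × (4.6 - 6)/(2 - 6) × (4.6 - 8)/(2 - 8) = -0.059500
L_1(4.6) = (4.6 - 2)/(4 - 2) × (4.6 - 6)/(4 - 6) × (4.6 - 8)/(4 - 8) = 0.773500
L_2(4.6) = (4.6 - 2)/(6 - 2) × (4.6 - 4)/(6 - 4) × (4.6 - 8)/(6 - 8) = 0.331500
L_3(4.6) = (4.6 - 2)/(8 - 2) × (4.6 - 4)/(8 - 4) × (4.6 - 6)/(8 - 6) = -0.045500

P(4.6) = 17×L_0(4.6) + 14×L_1(4.6) + 14×L_2(4.6) + 16×L_3(4.6)
P(4.6) = 13.730500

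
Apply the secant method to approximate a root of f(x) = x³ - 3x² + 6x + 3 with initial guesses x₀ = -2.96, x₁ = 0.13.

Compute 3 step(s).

f(x) = x³ - 3x² + 6x + 3
x₀ = -2.96, x₁ = 0.13

Secant formula: x_{n+1} = x_n - f(x_n)(x_n - x_{n-1})/(f(x_n) - f(x_{n-1}))

Iteration 1:
  f(-2.960000) = -66.979136
  f(0.130000) = 3.731497
  x_2 = 0.130000 - 3.731497×(0.130000 - (-2.960000))/(3.731497 - (-66.979136))
       = -0.033064
Iteration 2:
  f(0.130000) = 3.731497
  f(-0.033064) = 2.798303
  x_3 = -0.033064 - 2.798303×(-0.033064 - 0.130000)/(2.798303 - 3.731497)
       = -0.522031
Iteration 3:
  f(-0.033064) = 2.798303
  f(-0.522031) = -1.091994
  x_4 = -0.522031 - (-1.091994)×(-0.522031 - (-0.033064))/(-1.091994 - 2.798303)
       = -0.384779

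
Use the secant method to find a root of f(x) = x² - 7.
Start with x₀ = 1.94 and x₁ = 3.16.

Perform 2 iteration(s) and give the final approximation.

f(x) = x² - 7
x₀ = 1.94, x₁ = 3.16

Secant formula: x_{n+1} = x_n - f(x_n)(x_n - x_{n-1})/(f(x_n) - f(x_{n-1}))

Iteration 1:
  f(1.940000) = -3.236400
  f(3.160000) = 2.985600
  x_2 = 3.160000 - 2.985600×(3.160000 - 1.940000)/(2.985600 - (-3.236400))
       = 2.574588
Iteration 2:
  f(3.160000) = 2.985600
  f(2.574588) = -0.371495
  x_3 = 2.574588 - (-0.371495)×(2.574588 - 3.160000)/(-0.371495 - 2.985600)
       = 2.639370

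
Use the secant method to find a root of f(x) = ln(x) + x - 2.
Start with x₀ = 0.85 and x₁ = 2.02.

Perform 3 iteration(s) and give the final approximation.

f(x) = ln(x) + x - 2
x₀ = 0.85, x₁ = 2.02

Secant formula: x_{n+1} = x_n - f(x_n)(x_n - x_{n-1})/(f(x_n) - f(x_{n-1}))

Iteration 1:
  f(0.850000) = -1.312519
  f(2.020000) = 0.723098
  x_2 = 2.020000 - 0.723098×(2.020000 - 0.850000)/(0.723098 - (-1.312519))
       = 1.604389
Iteration 2:
  f(2.020000) = 0.723098
  f(1.604389) = 0.077132
  x_3 = 1.604389 - 0.077132×(1.604389 - 2.020000)/(0.077132 - 0.723098)
       = 1.554763
Iteration 3:
  f(1.604389) = 0.077132
  f(1.554763) = -0.003914
  x_4 = 1.554763 - (-0.003914)×(1.554763 - 1.604389)/(-0.003914 - 0.077132)
       = 1.557160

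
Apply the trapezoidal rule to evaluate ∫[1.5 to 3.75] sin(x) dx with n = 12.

f(x) = sin(x)
a = 1.5, b = 3.75, n = 12
h = (b - a)/n = 0.187500

Trapezoidal rule: (h/2)[f(x₀) + 2f(x₁) + 2f(x₂) + ... + f(xₙ)]

x_0 = 1.5000, f(x_0) = 0.997495, coefficient = 1
x_1 = 1.6875, f(x_1) = 0.993198, coefficient = 2
x_2 = 1.8750, f(x_2) = 0.954086, coefficient = 2
x_3 = 2.0625, f(x_3) = 0.881530, coefficient = 2
x_4 = 2.2500, f(x_4) = 0.778073, coefficient = 2
x_5 = 2.4375, f(x_5) = 0.647343, coefficient = 2
x_6 = 2.6250, f(x_6) = 0.493920, coefficient = 2
x_7 = 2.8125, f(x_7) = 0.323185, coefficient = 2
x_8 = 3.0000, f(x_8) = 0.141120, coefficient = 2
x_9 = 3.1875, f(x_9) = -0.045891, coefficient = 2
x_10 = 3.3750, f(x_10) = -0.231294, coefficient = 2
x_11 = 3.5625, f(x_11) = -0.408589, coefficient = 2
x_12 = 3.7500, f(x_12) = -0.571561, coefficient = 1

I ≈ (0.187500/2) × 9.479294 = 0.888684
Exact value: 0.891297
Error: 0.002613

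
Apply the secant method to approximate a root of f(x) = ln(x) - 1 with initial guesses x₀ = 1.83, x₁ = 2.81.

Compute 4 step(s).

f(x) = ln(x) - 1
x₀ = 1.83, x₁ = 2.81

Secant formula: x_{n+1} = x_n - f(x_n)(x_n - x_{n-1})/(f(x_n) - f(x_{n-1}))

Iteration 1:
  f(1.830000) = -0.395684
  f(2.810000) = 0.033184
  x_2 = 2.810000 - 0.033184×(2.810000 - 1.830000)/(0.033184 - (-0.395684))
       = 2.734171
Iteration 2:
  f(2.810000) = 0.033184
  f(2.734171) = 0.005828
  x_3 = 2.734171 - 0.005828×(2.734171 - 2.810000)/(0.005828 - 0.033184)
       = 2.718016
Iteration 3:
  f(2.734171) = 0.005828
  f(2.718016) = -0.000098
  x_4 = 2.718016 - (-0.000098)×(2.718016 - 2.734171)/(-0.000098 - 0.005828)
       = 2.718283
Iteration 4:
  f(2.718016) = -0.000098
  f(2.718283) = 0.000000
  x_5 = 2.718283 - 0.000000×(2.718283 - 2.718016)/(0.000000 - (-0.000098))
       = 2.718282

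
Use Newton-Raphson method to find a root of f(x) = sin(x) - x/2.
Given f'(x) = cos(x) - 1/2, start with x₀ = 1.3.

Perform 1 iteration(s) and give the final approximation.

f(x) = sin(x) - x/2
f'(x) = cos(x) - 1/2
x₀ = 1.3

Newton-Raphson formula: x_{n+1} = x_n - f(x_n)/f'(x_n)

Iteration 1:
  f(1.300000) = 0.313558
  f'(1.300000) = -0.232501
  x_1 = 1.300000 - 0.313558/(-0.232501) = 2.648631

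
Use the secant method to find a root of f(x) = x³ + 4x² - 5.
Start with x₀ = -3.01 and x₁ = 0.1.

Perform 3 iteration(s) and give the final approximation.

f(x) = x³ + 4x² - 5
x₀ = -3.01, x₁ = 0.1

Secant formula: x_{n+1} = x_n - f(x_n)(x_n - x_{n-1})/(f(x_n) - f(x_{n-1}))

Iteration 1:
  f(-3.010000) = 3.969499
  f(0.100000) = -4.959000
  x_2 = 0.100000 - (-4.959000)×(0.100000 - (-3.010000))/(-4.959000 - 3.969499)
       = -1.627333
Iteration 2:
  f(0.100000) = -4.959000
  f(-1.627333) = 1.283326
  x_3 = -1.627333 - 1.283326×(-1.627333 - 0.100000)/(1.283326 - (-4.959000))
       = -1.272220
Iteration 3:
  f(-1.627333) = 1.283326
  f(-1.272220) = -0.584970
  x_4 = -1.272220 - (-0.584970)×(-1.272220 - (-1.627333))/(-0.584970 - 1.283326)
       = -1.383407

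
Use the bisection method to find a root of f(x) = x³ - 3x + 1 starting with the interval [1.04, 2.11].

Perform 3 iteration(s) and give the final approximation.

f(x) = x³ - 3x + 1
Initial interval: [1.04, 2.11]

Iteration 1:
  c_1 = (1.040000 + 2.110000)/2 = 1.575000
  f(c_1) = f(1.575000) = 0.181984
  f(a) × f(c) < 0, new interval: [1.040000, 1.575000]
Iteration 2:
  c_2 = (1.040000 + 1.575000)/2 = 1.307500
  f(c_2) = f(1.307500) = -0.687255
  f(a) × f(c) ≥ 0, new interval: [1.307500, 1.575000]
Iteration 3:
  c_3 = (1.307500 + 1.575000)/2 = 1.441250
  f(c_3) = f(1.441250) = -0.329983
  f(a) × f(c) ≥ 0, new interval: [1.441250, 1.575000]

After 3 iteration(s), the approximation is c_3 = 1.441250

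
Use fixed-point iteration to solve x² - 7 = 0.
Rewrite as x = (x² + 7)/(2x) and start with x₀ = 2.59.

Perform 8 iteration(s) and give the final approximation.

Equation: x² - 7 = 0
Fixed-point form: x = (x² + 7)/(2x)
x₀ = 2.59

x_1 = g(2.590000) = 2.646351
x_2 = g(2.646351) = 2.645751
x_3 = g(2.645751) = 2.645751
x_4 = g(2.645751) = 2.645751
x_5 = g(2.645751) = 2.645751
x_6 = g(2.645751) = 2.645751
x_7 = g(2.645751) = 2.645751
x_8 = g(2.645751) = 2.645751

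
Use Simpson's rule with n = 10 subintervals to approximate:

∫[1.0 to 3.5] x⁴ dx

f(x) = x⁴
a = 1.0, b = 3.5, n = 10
h = (b - a)/n = 0.250000

Simpson's rule: (h/3)[f(x₀) + 4f(x₁) + 2f(x₂) + ... + f(xₙ)]

x_0 = 1.0000, f(x_0) = 1.000000, coefficient = 1
x_1 = 1.2500, f(x_1) = 2.441406, coefficient = 4
x_2 = 1.5000, f(x_2) = 5.062500, coefficient = 2
x_3 = 1.7500, f(x_3) = 9.378906, coefficient = 4
x_4 = 2.0000, f(x_4) = 16.000000, coefficient = 2
x_5 = 2.2500, f(x_5) = 25.628906, coefficient = 4
x_6 = 2.5000, f(x_6) = 39.062500, coefficient = 2
x_7 = 2.7500, f(x_7) = 57.191406, coefficient = 4
x_8 = 3.0000, f(x_8) = 81.000000, coefficient = 2
x_9 = 3.2500, f(x_9) = 111.566406, coefficient = 4
x_10 = 3.5000, f(x_10) = 150.062500, coefficient = 1

I ≈ (0.250000/3) × 1258.140625 = 104.845052
Exact value: 104.843750
Error: 0.001302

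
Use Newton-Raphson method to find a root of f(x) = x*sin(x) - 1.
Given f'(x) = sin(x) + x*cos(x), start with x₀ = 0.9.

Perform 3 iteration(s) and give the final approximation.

f(x) = x*sin(x) - 1
f'(x) = sin(x) + x*cos(x)
x₀ = 0.9

Newton-Raphson formula: x_{n+1} = x_n - f(x_n)/f'(x_n)

Iteration 1:
  f(0.900000) = -0.295006
  f'(0.900000) = 1.342776
  x_1 = 0.900000 - (-0.295006)/1.342776 = 1.119698
Iteration 2:
  f(1.119698) = 0.007694
  f'(1.119698) = 1.388106
  x_2 = 1.119698 - 0.007694/1.388106 = 1.114156
Iteration 3:
  f(1.114156) = -0.000002
  f'(1.114156) = 1.388810
  x_3 = 1.114156 - (-0.000002)/1.388810 = 1.114157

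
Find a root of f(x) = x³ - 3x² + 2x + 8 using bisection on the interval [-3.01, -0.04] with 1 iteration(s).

f(x) = x³ - 3x² + 2x + 8
Initial interval: [-3.01, -0.04]

Iteration 1:
  c_1 = (-3.010000 + (-0.040000))/2 = -1.525000
  f(c_1) = f(-1.525000) = -5.573453
  f(a) × f(c) ≥ 0, new interval: [-1.525000, -0.040000]

After 1 iteration(s), the approximation is c_1 = -1.525000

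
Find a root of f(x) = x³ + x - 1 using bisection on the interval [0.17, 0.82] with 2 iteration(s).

f(x) = x³ + x - 1
Initial interval: [0.17, 0.82]

Iteration 1:
  c_1 = (0.170000 + 0.820000)/2 = 0.495000
  f(c_1) = f(0.495000) = -0.383713
  f(a) × f(c) ≥ 0, new interval: [0.495000, 0.820000]
Iteration 2:
  c_2 = (0.495000 + 0.820000)/2 = 0.657500
  f(c_2) = f(0.657500) = -0.058259
  f(a) × f(c) ≥ 0, new interval: [0.657500, 0.820000]

After 2 iteration(s), the approximation is c_2 = 0.657500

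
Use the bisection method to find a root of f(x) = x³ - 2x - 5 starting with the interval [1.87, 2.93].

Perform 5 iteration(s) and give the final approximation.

f(x) = x³ - 2x - 5
Initial interval: [1.87, 2.93]

Iteration 1:
  c_1 = (1.870000 + 2.930000)/2 = 2.400000
  f(c_1) = f(2.400000) = 4.024000
  f(a) × f(c) < 0, new interval: [1.870000, 2.400000]
Iteration 2:
  c_2 = (1.870000 + 2.400000)/2 = 2.135000
  f(c_2) = f(2.135000) = 0.461810
  f(a) × f(c) < 0, new interval: [1.870000, 2.135000]
Iteration 3:
  c_3 = (1.870000 + 2.135000)/2 = 2.002500
  f(c_3) = f(2.002500) = -0.974962
  f(a) × f(c) ≥ 0, new interval: [2.002500, 2.135000]
Iteration 4:
  c_4 = (2.002500 + 2.135000)/2 = 2.068750
  f(c_4) = f(2.068750) = -0.283816
  f(a) × f(c) ≥ 0, new interval: [2.068750, 2.135000]
Iteration 5:
  c_5 = (2.068750 + 2.135000)/2 = 2.101875
  f(c_5) = f(2.101875) = 0.082078
  f(a) × f(c) < 0, new interval: [2.068750, 2.101875]

After 5 iteration(s), the approximation is c_5 = 2.101875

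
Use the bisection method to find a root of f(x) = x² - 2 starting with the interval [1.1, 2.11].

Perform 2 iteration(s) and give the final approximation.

f(x) = x² - 2
Initial interval: [1.1, 2.11]

Iteration 1:
  c_1 = (1.100000 + 2.110000)/2 = 1.605000
  f(c_1) = f(1.605000) = 0.576025
  f(a) × f(c) < 0, new interval: [1.100000, 1.605000]
Iteration 2:
  c_2 = (1.100000 + 1.605000)/2 = 1.352500
  f(c_2) = f(1.352500) = -0.170744
  f(a) × f(c) ≥ 0, new interval: [1.352500, 1.605000]

After 2 iteration(s), the approximation is c_2 = 1.352500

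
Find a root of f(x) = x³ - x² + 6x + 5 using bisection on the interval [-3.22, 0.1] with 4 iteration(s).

f(x) = x³ - x² + 6x + 5
Initial interval: [-3.22, 0.1]

Iteration 1:
  c_1 = (-3.220000 + 0.100000)/2 = -1.560000
  f(c_1) = f(-1.560000) = -10.590016
  f(a) × f(c) ≥ 0, new interval: [-1.560000, 0.100000]
Iteration 2:
  c_2 = (-1.560000 + 0.100000)/2 = -0.730000
  f(c_2) = f(-0.730000) = -0.301917
  f(a) × f(c) ≥ 0, new interval: [-0.730000, 0.100000]
Iteration 3:
  c_3 = (-0.730000 + 0.100000)/2 = -0.315000
  f(c_3) = f(-0.315000) = 2.979519
  f(a) × f(c) < 0, new interval: [-0.730000, -0.315000]
Iteration 4:
  c_4 = (-0.730000 + (-0.315000))/2 = -0.522500
  f(c_4) = f(-0.522500) = 1.449348
  f(a) × f(c) < 0, new interval: [-0.730000, -0.522500]

After 4 iteration(s), the approximation is c_4 = -0.522500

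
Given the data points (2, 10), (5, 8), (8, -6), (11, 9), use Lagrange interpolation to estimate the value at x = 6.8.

Lagrange interpolation formula:
P(x) = Σ yᵢ × Lᵢ(x)
where Lᵢ(x) = Π_{j≠i} (x - xⱼ)/(xᵢ - xⱼ)

L_0(6.8) = (6.8 - 5)/(2 - 5) × (6.8 - 8)/(2 - 8) × (6.8 - 11)/(2 - 11) = -0.056000
L_1(6.8) = (6.8 - 2)/(5 - 2) × (6.8 - 8)/(5 - 8) × (6.8 - 11)/(5 - 11) = 0.448000
L_2(6.8) = (6.8 - 2)/(8 - 2) × (6.8 - 5)/(8 - 5) × (6.8 - 11)/(8 - 11) = 0.672000
L_3(6.8) = (6.8 - 2)/(11 - 2) × (6.8 - 5)/(11 - 5) × (6.8 - 8)/(11 - 8) = -0.064000

P(6.8) = 10×L_0(6.8) + 8×L_1(6.8) + (-6)×L_2(6.8) + 9×L_3(6.8)
P(6.8) = -1.584000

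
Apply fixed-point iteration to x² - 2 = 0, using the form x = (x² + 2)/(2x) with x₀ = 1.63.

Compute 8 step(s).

Equation: x² - 2 = 0
Fixed-point form: x = (x² + 2)/(2x)
x₀ = 1.63

x_1 = g(1.630000) = 1.428497
x_2 = g(1.428497) = 1.414285
x_3 = g(1.414285) = 1.414214
x_4 = g(1.414214) = 1.414214
x_5 = g(1.414214) = 1.414214
x_6 = g(1.414214) = 1.414214
x_7 = g(1.414214) = 1.414214
x_8 = g(1.414214) = 1.414214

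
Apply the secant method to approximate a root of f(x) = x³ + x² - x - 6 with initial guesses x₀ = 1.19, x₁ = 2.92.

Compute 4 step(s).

f(x) = x³ + x² - x - 6
x₀ = 1.19, x₁ = 2.92

Secant formula: x_{n+1} = x_n - f(x_n)(x_n - x_{n-1})/(f(x_n) - f(x_{n-1}))

Iteration 1:
  f(1.190000) = -4.088741
  f(2.920000) = 24.503488
  x_2 = 2.920000 - 24.503488×(2.920000 - 1.190000)/(24.503488 - (-4.088741))
       = 1.437393
Iteration 2:
  f(2.920000) = 24.503488
  f(1.437393) = -2.401497
  x_3 = 1.437393 - (-2.401497)×(1.437393 - 2.920000)/(-2.401497 - 24.503488)
       = 1.569728
Iteration 3:
  f(1.437393) = -2.401497
  f(1.569728) = -1.237797
  x_4 = 1.569728 - (-1.237797)×(1.569728 - 1.437393)/(-1.237797 - (-2.401497))
       = 1.710490
Iteration 4:
  f(1.569728) = -1.237797
  f(1.710490) = 0.219793
  x_5 = 1.710490 - 0.219793×(1.710490 - 1.569728)/(0.219793 - (-1.237797))
       = 1.689264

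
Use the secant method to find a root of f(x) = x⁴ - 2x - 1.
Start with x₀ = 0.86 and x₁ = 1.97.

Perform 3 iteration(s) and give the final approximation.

f(x) = x⁴ - 2x - 1
x₀ = 0.86, x₁ = 1.97

Secant formula: x_{n+1} = x_n - f(x_n)(x_n - x_{n-1})/(f(x_n) - f(x_{n-1}))

Iteration 1:
  f(0.860000) = -2.172992
  f(1.970000) = 10.121385
  x_2 = 1.970000 - 10.121385×(1.970000 - 0.860000)/(10.121385 - (-2.172992))
       = 1.056189
Iteration 2:
  f(1.970000) = 10.121385
  f(1.056189) = -1.867959
  x_3 = 1.056189 - (-1.867959)×(1.056189 - 1.970000)/(-1.867959 - 10.121385)
       = 1.198562
Iteration 3:
  f(1.056189) = -1.867959
  f(1.198562) = -1.333445
  x_4 = 1.198562 - (-1.333445)×(1.198562 - 1.056189)/(-1.333445 - (-1.867959))
       = 1.553738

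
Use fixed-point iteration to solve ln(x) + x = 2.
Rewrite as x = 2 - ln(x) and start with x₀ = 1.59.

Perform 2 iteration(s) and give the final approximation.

Equation: ln(x) + x = 2
Fixed-point form: x = 2 - ln(x)
x₀ = 1.59

x_1 = g(1.590000) = 1.536266
x_2 = g(1.536266) = 1.570645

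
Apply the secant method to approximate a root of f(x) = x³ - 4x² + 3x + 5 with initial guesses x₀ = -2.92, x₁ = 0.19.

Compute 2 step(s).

f(x) = x³ - 4x² + 3x + 5
x₀ = -2.92, x₁ = 0.19

Secant formula: x_{n+1} = x_n - f(x_n)(x_n - x_{n-1})/(f(x_n) - f(x_{n-1}))

Iteration 1:
  f(-2.920000) = -62.762688
  f(0.190000) = 5.432459
  x_2 = 0.190000 - 5.432459×(0.190000 - (-2.920000))/(5.432459 - (-62.762688))
       = -0.057744
Iteration 2:
  f(0.190000) = 5.432459
  f(-0.057744) = 4.813238
  x_3 = -0.057744 - 4.813238×(-0.057744 - 0.190000)/(4.813238 - 5.432459)
       = -1.983471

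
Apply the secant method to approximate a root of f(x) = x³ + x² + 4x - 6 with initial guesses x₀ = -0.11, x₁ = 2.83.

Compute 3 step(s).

f(x) = x³ + x² + 4x - 6
x₀ = -0.11, x₁ = 2.83

Secant formula: x_{n+1} = x_n - f(x_n)(x_n - x_{n-1})/(f(x_n) - f(x_{n-1}))

Iteration 1:
  f(-0.110000) = -6.429231
  f(2.830000) = 35.994087
  x_2 = 2.830000 - 35.994087×(2.830000 - (-0.110000))/(35.994087 - (-6.429231))
       = 0.335555
Iteration 2:
  f(2.830000) = 35.994087
  f(0.335555) = -4.507398
  x_3 = 0.335555 - (-4.507398)×(0.335555 - 2.830000)/(-4.507398 - 35.994087)
       = 0.613161
Iteration 3:
  f(0.335555) = -4.507398
  f(0.613161) = -2.940859
  x_4 = 0.613161 - (-2.940859)×(0.613161 - 0.335555)/(-2.940859 - (-4.507398))
       = 1.134310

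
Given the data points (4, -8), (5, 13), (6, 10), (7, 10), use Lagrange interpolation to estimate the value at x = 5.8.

Lagrange interpolation formula:
P(x) = Σ yᵢ × Lᵢ(x)
where Lᵢ(x) = Π_{j≠i} (x - xⱼ)/(xᵢ - xⱼ)

L_0(5.8) = (5.8 - 5)/(4 - 5) × (5.8 - 6)/(4 - 6) × (5.8 - 7)/(4 - 7) = -0.032000
L_1(5.8) = (5.8 - 4)/(5 - 4) × (5.8 - 6)/(5 - 6) × (5.8 - 7)/(5 - 7) = 0.216000
L_2(5.8) = (5.8 - 4)/(6 - 4) × (5.8 - 5)/(6 - 5) × (5.8 - 7)/(6 - 7) = 0.864000
L_3(5.8) = (5.8 - 4)/(7 - 4) × (5.8 - 5)/(7 - 5) × (5.8 - 6)/(7 - 6) = -0.048000

P(5.8) = (-8)×L_0(5.8) + 13×L_1(5.8) + 10×L_2(5.8) + 10×L_3(5.8)
P(5.8) = 11.224000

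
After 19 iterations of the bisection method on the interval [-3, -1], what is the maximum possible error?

Bisection error bound: |error| ≤ (b-a)/2^n
|error| ≤ (-1 - (-3))/2^19 = 2/2^19
|error| ≤ 0.0000038147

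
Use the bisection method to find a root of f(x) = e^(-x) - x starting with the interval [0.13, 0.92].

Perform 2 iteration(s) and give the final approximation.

f(x) = e^(-x) - x
Initial interval: [0.13, 0.92]

Iteration 1:
  c_1 = (0.130000 + 0.920000)/2 = 0.525000
  f(c_1) = f(0.525000) = 0.066555
  f(a) × f(c) ≥ 0, new interval: [0.525000, 0.920000]
Iteration 2:
  c_2 = (0.525000 + 0.920000)/2 = 0.722500
  f(c_2) = f(0.722500) = -0.236963
  f(a) × f(c) < 0, new interval: [0.525000, 0.722500]

After 2 iteration(s), the approximation is c_2 = 0.722500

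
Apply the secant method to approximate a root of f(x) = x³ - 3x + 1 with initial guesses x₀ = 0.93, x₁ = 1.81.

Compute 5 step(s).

f(x) = x³ - 3x + 1
x₀ = 0.93, x₁ = 1.81

Secant formula: x_{n+1} = x_n - f(x_n)(x_n - x_{n-1})/(f(x_n) - f(x_{n-1}))

Iteration 1:
  f(0.930000) = -0.985643
  f(1.810000) = 1.499741
  x_2 = 1.810000 - 1.499741×(1.810000 - 0.930000)/(1.499741 - (-0.985643))
       = 1.278987
Iteration 2:
  f(1.810000) = 1.499741
  f(1.278987) = -0.744785
  x_3 = 1.278987 - (-0.744785)×(1.278987 - 1.810000)/(-0.744785 - 1.499741)
       = 1.455189
Iteration 3:
  f(1.278987) = -0.744785
  f(1.455189) = -0.284095
  x_4 = 1.455189 - (-0.284095)×(1.455189 - 1.278987)/(-0.284095 - (-0.744785))
       = 1.563848
Iteration 4:
  f(1.455189) = -0.284095
  f(1.563848) = 0.133036
  x_5 = 1.563848 - 0.133036×(1.563848 - 1.455189)/(0.133036 - (-0.284095))
       = 1.529193
Iteration 5:
  f(1.563848) = 0.133036
  f(1.529193) = -0.011664
  x_6 = 1.529193 - (-0.011664)×(1.529193 - 1.563848)/(-0.011664 - 0.133036)
       = 1.531987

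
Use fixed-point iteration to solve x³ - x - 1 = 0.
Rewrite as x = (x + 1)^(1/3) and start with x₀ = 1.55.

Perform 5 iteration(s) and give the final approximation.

Equation: x³ - x - 1 = 0
Fixed-point form: x = (x + 1)^(1/3)
x₀ = 1.55

x_1 = g(1.550000) = 1.366197
x_2 = g(1.366197) = 1.332550
x_3 = g(1.332550) = 1.326204
x_4 = g(1.326204) = 1.325000
x_5 = g(1.325000) = 1.324772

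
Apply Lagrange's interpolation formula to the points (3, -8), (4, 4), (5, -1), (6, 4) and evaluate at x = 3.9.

Lagrange interpolation formula:
P(x) = Σ yᵢ × Lᵢ(x)
where Lᵢ(x) = Π_{j≠i} (x - xⱼ)/(xᵢ - xⱼ)

L_0(3.9) = (3.9 - 4)/(3 - 4) × (3.9 - 5)/(3 - 5) × (3.9 - 6)/(3 - 6) = 0.038500
L_1(3.9) = (3.9 - 3)/(4 - 3) × (3.9 - 5)/(4 - 5) × (3.9 - 6)/(4 - 6) = 1.039500
L_2(3.9) = (3.9 - 3)/(5 - 3) × (3.9 - 4)/(5 - 4) × (3.9 - 6)/(5 - 6) = -0.094500
L_3(3.9) = (3.9 - 3)/(6 - 3) × (3.9 - 4)/(6 - 4) × (3.9 - 5)/(6 - 5) = 0.016500

P(3.9) = (-8)×L_0(3.9) + 4×L_1(3.9) + (-1)×L_2(3.9) + 4×L_3(3.9)
P(3.9) = 4.010500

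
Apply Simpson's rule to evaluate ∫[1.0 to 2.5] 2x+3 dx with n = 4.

f(x) = 2x+3
a = 1.0, b = 2.5, n = 4
h = (b - a)/n = 0.375000

Simpson's rule: (h/3)[f(x₀) + 4f(x₁) + 2f(x₂) + ... + f(xₙ)]

x_0 = 1.0000, f(x_0) = 5.000000, coefficient = 1
x_1 = 1.3750, f(x_1) = 5.750000, coefficient = 4
x_2 = 1.7500, f(x_2) = 6.500000, coefficient = 2
x_3 = 2.1250, f(x_3) = 7.250000, coefficient = 4
x_4 = 2.5000, f(x_4) = 8.000000, coefficient = 1

I ≈ (0.375000/3) × 78.000000 = 9.750000
Exact value: 9.750000
Error: 0.000000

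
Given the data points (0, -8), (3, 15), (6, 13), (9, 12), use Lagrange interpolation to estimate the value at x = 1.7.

Lagrange interpolation formula:
P(x) = Σ yᵢ × Lᵢ(x)
where Lᵢ(x) = Π_{j≠i} (x - xⱼ)/(xᵢ - xⱼ)

L_0(1.7) = (1.7 - 3)/(0 - 3) × (1.7 - 6)/(0 - 6) × (1.7 - 9)/(0 - 9) = 0.251895
L_1(1.7) = (1.7 - 0)/(3 - 0) × (1.7 - 6)/(3 - 6) × (1.7 - 9)/(3 - 9) = 0.988204
L_2(1.7) = (1.7 - 0)/(6 - 0) × (1.7 - 3)/(6 - 3) × (1.7 - 9)/(6 - 9) = -0.298759
L_3(1.7) = (1.7 - 0)/(9 - 0) × (1.7 - 3)/(9 - 3) × (1.7 - 6)/(9 - 6) = 0.058660

P(1.7) = (-8)×L_0(1.7) + 15×L_1(1.7) + 13×L_2(1.7) + 12×L_3(1.7)
P(1.7) = 9.627951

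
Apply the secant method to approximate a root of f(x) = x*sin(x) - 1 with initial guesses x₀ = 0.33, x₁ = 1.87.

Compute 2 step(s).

f(x) = x*sin(x) - 1
x₀ = 0.33, x₁ = 1.87

Secant formula: x_{n+1} = x_n - f(x_n)(x_n - x_{n-1})/(f(x_n) - f(x_{n-1}))

Iteration 1:
  f(0.330000) = -0.893066
  f(1.870000) = 0.786919
  x_2 = 1.870000 - 0.786919×(1.870000 - 0.330000)/(0.786919 - (-0.893066))
       = 1.148651
Iteration 2:
  f(1.870000) = 0.786919
  f(1.148651) = 0.047814
  x_3 = 1.148651 - 0.047814×(1.148651 - 1.870000)/(0.047814 - 0.786919)
       = 1.101986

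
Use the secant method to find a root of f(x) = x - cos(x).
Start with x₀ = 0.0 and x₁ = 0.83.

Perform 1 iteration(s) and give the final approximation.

f(x) = x - cos(x)
x₀ = 0.0, x₁ = 0.83

Secant formula: x_{n+1} = x_n - f(x_n)(x_n - x_{n-1})/(f(x_n) - f(x_{n-1}))

Iteration 1:
  f(0.000000) = -1.000000
  f(0.830000) = 0.155124
  x_2 = 0.830000 - 0.155124×(0.830000 - 0.000000)/(0.155124 - (-1.000000))
       = 0.718537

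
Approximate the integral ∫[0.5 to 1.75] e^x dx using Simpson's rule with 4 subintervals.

f(x) = e^x
a = 0.5, b = 1.75, n = 4
h = (b - a)/n = 0.312500

Simpson's rule: (h/3)[f(x₀) + 4f(x₁) + 2f(x₂) + ... + f(xₙ)]

x_0 = 0.5000, f(x_0) = 1.648721, coefficient = 1
x_1 = 0.8125, f(x_1) = 2.253535, coefficient = 4
x_2 = 1.1250, f(x_2) = 3.080217, coefficient = 2
x_3 = 1.4375, f(x_3) = 4.210157, coefficient = 4
x_4 = 1.7500, f(x_4) = 5.754603, coefficient = 1

I ≈ (0.312500/3) × 39.418526 = 4.106096
Exact value: 4.105881
Error: 0.000215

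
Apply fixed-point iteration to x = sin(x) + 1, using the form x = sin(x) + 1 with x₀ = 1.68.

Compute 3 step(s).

Equation: x = sin(x) + 1
Fixed-point form: x = sin(x) + 1
x₀ = 1.68

x_1 = g(1.680000) = 1.994043
x_2 = g(1.994043) = 1.911760
x_3 = g(1.911760) = 1.942433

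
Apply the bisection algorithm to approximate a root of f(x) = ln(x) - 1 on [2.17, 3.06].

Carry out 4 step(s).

f(x) = ln(x) - 1
Initial interval: [2.17, 3.06]

Iteration 1:
  c_1 = (2.170000 + 3.060000)/2 = 2.615000
  f(c_1) = f(2.615000) = -0.038736
  f(a) × f(c) ≥ 0, new interval: [2.615000, 3.060000]
Iteration 2:
  c_2 = (2.615000 + 3.060000)/2 = 2.837500
  f(c_2) = f(2.837500) = 0.042923
  f(a) × f(c) < 0, new interval: [2.615000, 2.837500]
Iteration 3:
  c_3 = (2.615000 + 2.837500)/2 = 2.726250
  f(c_3) = f(2.726250) = 0.002927
  f(a) × f(c) < 0, new interval: [2.615000, 2.726250]
Iteration 4:
  c_4 = (2.615000 + 2.726250)/2 = 2.670625
  f(c_4) = f(2.670625) = -0.017687
  f(a) × f(c) ≥ 0, new interval: [2.670625, 2.726250]

After 4 iteration(s), the approximation is c_4 = 2.670625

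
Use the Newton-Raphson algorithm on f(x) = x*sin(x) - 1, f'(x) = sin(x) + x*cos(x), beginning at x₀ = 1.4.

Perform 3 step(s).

f(x) = x*sin(x) - 1
f'(x) = sin(x) + x*cos(x)
x₀ = 1.4

Newton-Raphson formula: x_{n+1} = x_n - f(x_n)/f'(x_n)

Iteration 1:
  f(1.400000) = 0.379630
  f'(1.400000) = 1.223404
  x_1 = 1.400000 - 0.379630/1.223404 = 1.089694
Iteration 2:
  f(1.089694) = -0.034002
  f'(1.089694) = 1.390749
  x_2 = 1.089694 - (-0.034002)/1.390749 = 1.114143
Iteration 3:
  f(1.114143) = -0.000020
  f'(1.114143) = 1.388811
  x_3 = 1.114143 - (-0.000020)/1.388811 = 1.114157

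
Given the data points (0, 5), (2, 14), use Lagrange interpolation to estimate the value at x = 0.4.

Lagrange interpolation formula:
P(x) = Σ yᵢ × Lᵢ(x)
where Lᵢ(x) = Π_{j≠i} (x - xⱼ)/(xᵢ - xⱼ)

L_0(0.4) = (0.4 - 2)/(0 - 2) = 0.800000
L_1(0.4) = (0.4 - 0)/(2 - 0) = 0.200000

P(0.4) = 5×L_0(0.4) + 14×L_1(0.4)
P(0.4) = 6.800000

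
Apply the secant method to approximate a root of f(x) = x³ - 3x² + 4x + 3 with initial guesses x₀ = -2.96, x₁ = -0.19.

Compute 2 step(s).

f(x) = x³ - 3x² + 4x + 3
x₀ = -2.96, x₁ = -0.19

Secant formula: x_{n+1} = x_n - f(x_n)(x_n - x_{n-1})/(f(x_n) - f(x_{n-1}))

Iteration 1:
  f(-2.960000) = -61.059136
  f(-0.190000) = 2.124841
  x_2 = -0.190000 - 2.124841×(-0.190000 - (-2.960000))/(2.124841 - (-61.059136))
       = -0.283154
Iteration 2:
  f(-0.190000) = 2.124841
  f(-0.283154) = 1.604156
  x_3 = -0.283154 - 1.604156×(-0.283154 - (-0.190000))/(1.604156 - 2.124841)
       = -0.570146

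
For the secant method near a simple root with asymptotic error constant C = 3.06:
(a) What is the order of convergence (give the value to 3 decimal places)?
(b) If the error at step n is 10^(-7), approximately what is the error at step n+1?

(a) Secant method has superlinear convergence with order φ = (1+√5)/2 ≈ 1.618.
    This means |e_{n+1}| ≈ C|e_n|^1.618.

(b) With |e_n| = 10^(-7) and C = 3.06:
    |e_{n+1}| ≈ 3.06 × (10^(-7))^1.618 = 3.06 × 10^(-11.33)

(a) ≈ 1.618 (golden ratio); (b) |e_{n+1}| ≈ 1.444e-11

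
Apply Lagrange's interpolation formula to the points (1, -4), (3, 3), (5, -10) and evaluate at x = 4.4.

Lagrange interpolation formula:
P(x) = Σ yᵢ × Lᵢ(x)
where Lᵢ(x) = Π_{j≠i} (x - xⱼ)/(xᵢ - xⱼ)

L_0(4.4) = (4.4 - 3)/(1 - 3) × (4.4 - 5)/(1 - 5) = -0.105000
L_1(4.4) = (4.4 - 1)/(3 - 1) × (4.4 - 5)/(3 - 5) = 0.510000
L_2(4.4) = (4.4 - 1)/(5 - 1) × (4.4 - 3)/(5 - 3) = 0.595000

P(4.4) = (-4)×L_0(4.4) + 3×L_1(4.4) + (-10)×L_2(4.4)
P(4.4) = -4.000000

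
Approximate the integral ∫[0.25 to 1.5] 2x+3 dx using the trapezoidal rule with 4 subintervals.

f(x) = 2x+3
a = 0.25, b = 1.5, n = 4
h = (b - a)/n = 0.312500

Trapezoidal rule: (h/2)[f(x₀) + 2f(x₁) + 2f(x₂) + ... + f(xₙ)]

x_0 = 0.2500, f(x_0) = 3.500000, coefficient = 1
x_1 = 0.5625, f(x_1) = 4.125000, coefficient = 2
x_2 = 0.8750, f(x_2) = 4.750000, coefficient = 2
x_3 = 1.1875, f(x_3) = 5.375000, coefficient = 2
x_4 = 1.5000, f(x_4) = 6.000000, coefficient = 1

I ≈ (0.312500/2) × 38.000000 = 5.937500
Exact value: 5.937500
Error: 0.000000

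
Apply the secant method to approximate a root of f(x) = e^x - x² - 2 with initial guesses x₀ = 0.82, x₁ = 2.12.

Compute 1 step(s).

f(x) = e^x - x² - 2
x₀ = 0.82, x₁ = 2.12

Secant formula: x_{n+1} = x_n - f(x_n)(x_n - x_{n-1})/(f(x_n) - f(x_{n-1}))

Iteration 1:
  f(0.820000) = -0.401900
  f(2.120000) = 1.836737
  x_2 = 2.120000 - 1.836737×(2.120000 - 0.820000)/(1.836737 - (-0.401900))
       = 1.053388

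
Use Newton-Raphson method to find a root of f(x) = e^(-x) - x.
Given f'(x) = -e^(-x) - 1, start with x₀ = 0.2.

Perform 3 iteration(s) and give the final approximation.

f(x) = e^(-x) - x
f'(x) = -e^(-x) - 1
x₀ = 0.2

Newton-Raphson formula: x_{n+1} = x_n - f(x_n)/f'(x_n)

Iteration 1:
  f(0.200000) = 0.618731
  f'(0.200000) = -1.818731
  x_1 = 0.200000 - 0.618731/(-1.818731) = 0.540199
Iteration 2:
  f(0.540199) = 0.042433
  f'(0.540199) = -1.582632
  x_2 = 0.540199 - 0.042433/(-1.582632) = 0.567011
Iteration 3:
  f(0.567011) = 0.000208
  f'(0.567011) = -1.567218
  x_3 = 0.567011 - 0.000208/(-1.567218) = 0.567143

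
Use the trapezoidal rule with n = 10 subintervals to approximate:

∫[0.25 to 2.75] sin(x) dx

f(x) = sin(x)
a = 0.25, b = 2.75, n = 10
h = (b - a)/n = 0.250000

Trapezoidal rule: (h/2)[f(x₀) + 2f(x₁) + 2f(x₂) + ... + f(xₙ)]

x_0 = 0.2500, f(x_0) = 0.247404, coefficient = 1
x_1 = 0.5000, f(x_1) = 0.479426, coefficient = 2
x_2 = 0.7500, f(x_2) = 0.681639, coefficient = 2
x_3 = 1.0000, f(x_3) = 0.841471, coefficient = 2
x_4 = 1.2500, f(x_4) = 0.948985, coefficient = 2
x_5 = 1.5000, f(x_5) = 0.997495, coefficient = 2
x_6 = 1.7500, f(x_6) = 0.983986, coefficient = 2
x_7 = 2.0000, f(x_7) = 0.909297, coefficient = 2
x_8 = 2.2500, f(x_8) = 0.778073, coefficient = 2
x_9 = 2.5000, f(x_9) = 0.598472, coefficient = 2
x_10 = 2.7500, f(x_10) = 0.381661, coefficient = 1

I ≈ (0.250000/2) × 15.066752 = 1.883344
Exact value: 1.893215
Error: 0.009871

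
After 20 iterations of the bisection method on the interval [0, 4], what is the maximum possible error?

Bisection error bound: |error| ≤ (b-a)/2^n
|error| ≤ (4 - 0)/2^20 = 4/2^20
|error| ≤ 0.0000038147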